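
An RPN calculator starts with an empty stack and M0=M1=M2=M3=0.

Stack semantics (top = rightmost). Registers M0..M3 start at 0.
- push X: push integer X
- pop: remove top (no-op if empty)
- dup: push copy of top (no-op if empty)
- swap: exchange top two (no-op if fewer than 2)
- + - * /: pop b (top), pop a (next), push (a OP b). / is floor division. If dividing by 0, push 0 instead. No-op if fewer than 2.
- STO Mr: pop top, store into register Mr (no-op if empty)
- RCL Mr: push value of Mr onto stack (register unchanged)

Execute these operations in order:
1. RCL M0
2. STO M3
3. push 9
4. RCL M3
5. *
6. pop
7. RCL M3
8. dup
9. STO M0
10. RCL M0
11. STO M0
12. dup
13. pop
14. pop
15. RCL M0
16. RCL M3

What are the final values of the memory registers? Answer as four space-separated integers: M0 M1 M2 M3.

After op 1 (RCL M0): stack=[0] mem=[0,0,0,0]
After op 2 (STO M3): stack=[empty] mem=[0,0,0,0]
After op 3 (push 9): stack=[9] mem=[0,0,0,0]
After op 4 (RCL M3): stack=[9,0] mem=[0,0,0,0]
After op 5 (*): stack=[0] mem=[0,0,0,0]
After op 6 (pop): stack=[empty] mem=[0,0,0,0]
After op 7 (RCL M3): stack=[0] mem=[0,0,0,0]
After op 8 (dup): stack=[0,0] mem=[0,0,0,0]
After op 9 (STO M0): stack=[0] mem=[0,0,0,0]
After op 10 (RCL M0): stack=[0,0] mem=[0,0,0,0]
After op 11 (STO M0): stack=[0] mem=[0,0,0,0]
After op 12 (dup): stack=[0,0] mem=[0,0,0,0]
After op 13 (pop): stack=[0] mem=[0,0,0,0]
After op 14 (pop): stack=[empty] mem=[0,0,0,0]
After op 15 (RCL M0): stack=[0] mem=[0,0,0,0]
After op 16 (RCL M3): stack=[0,0] mem=[0,0,0,0]

Answer: 0 0 0 0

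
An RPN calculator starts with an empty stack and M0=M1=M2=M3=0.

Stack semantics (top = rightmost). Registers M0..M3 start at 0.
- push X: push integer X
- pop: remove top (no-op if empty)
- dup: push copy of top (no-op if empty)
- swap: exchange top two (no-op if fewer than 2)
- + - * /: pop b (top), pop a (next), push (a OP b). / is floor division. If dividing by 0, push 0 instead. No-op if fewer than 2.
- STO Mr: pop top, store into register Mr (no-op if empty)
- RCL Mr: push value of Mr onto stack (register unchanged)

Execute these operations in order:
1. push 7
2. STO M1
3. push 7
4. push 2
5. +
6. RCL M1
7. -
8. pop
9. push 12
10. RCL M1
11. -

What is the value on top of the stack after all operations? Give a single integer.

After op 1 (push 7): stack=[7] mem=[0,0,0,0]
After op 2 (STO M1): stack=[empty] mem=[0,7,0,0]
After op 3 (push 7): stack=[7] mem=[0,7,0,0]
After op 4 (push 2): stack=[7,2] mem=[0,7,0,0]
After op 5 (+): stack=[9] mem=[0,7,0,0]
After op 6 (RCL M1): stack=[9,7] mem=[0,7,0,0]
After op 7 (-): stack=[2] mem=[0,7,0,0]
After op 8 (pop): stack=[empty] mem=[0,7,0,0]
After op 9 (push 12): stack=[12] mem=[0,7,0,0]
After op 10 (RCL M1): stack=[12,7] mem=[0,7,0,0]
After op 11 (-): stack=[5] mem=[0,7,0,0]

Answer: 5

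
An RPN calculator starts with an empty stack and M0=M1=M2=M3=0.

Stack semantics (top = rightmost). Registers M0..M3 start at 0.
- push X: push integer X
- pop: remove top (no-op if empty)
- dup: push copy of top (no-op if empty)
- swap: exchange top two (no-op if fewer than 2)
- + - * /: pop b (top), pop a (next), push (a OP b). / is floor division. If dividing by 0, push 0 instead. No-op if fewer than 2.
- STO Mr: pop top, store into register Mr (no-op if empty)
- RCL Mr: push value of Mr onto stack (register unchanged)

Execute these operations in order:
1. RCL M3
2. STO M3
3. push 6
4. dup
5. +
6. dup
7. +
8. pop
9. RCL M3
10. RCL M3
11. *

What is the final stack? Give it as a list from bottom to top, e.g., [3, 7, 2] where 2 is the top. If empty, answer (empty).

After op 1 (RCL M3): stack=[0] mem=[0,0,0,0]
After op 2 (STO M3): stack=[empty] mem=[0,0,0,0]
After op 3 (push 6): stack=[6] mem=[0,0,0,0]
After op 4 (dup): stack=[6,6] mem=[0,0,0,0]
After op 5 (+): stack=[12] mem=[0,0,0,0]
After op 6 (dup): stack=[12,12] mem=[0,0,0,0]
After op 7 (+): stack=[24] mem=[0,0,0,0]
After op 8 (pop): stack=[empty] mem=[0,0,0,0]
After op 9 (RCL M3): stack=[0] mem=[0,0,0,0]
After op 10 (RCL M3): stack=[0,0] mem=[0,0,0,0]
After op 11 (*): stack=[0] mem=[0,0,0,0]

Answer: [0]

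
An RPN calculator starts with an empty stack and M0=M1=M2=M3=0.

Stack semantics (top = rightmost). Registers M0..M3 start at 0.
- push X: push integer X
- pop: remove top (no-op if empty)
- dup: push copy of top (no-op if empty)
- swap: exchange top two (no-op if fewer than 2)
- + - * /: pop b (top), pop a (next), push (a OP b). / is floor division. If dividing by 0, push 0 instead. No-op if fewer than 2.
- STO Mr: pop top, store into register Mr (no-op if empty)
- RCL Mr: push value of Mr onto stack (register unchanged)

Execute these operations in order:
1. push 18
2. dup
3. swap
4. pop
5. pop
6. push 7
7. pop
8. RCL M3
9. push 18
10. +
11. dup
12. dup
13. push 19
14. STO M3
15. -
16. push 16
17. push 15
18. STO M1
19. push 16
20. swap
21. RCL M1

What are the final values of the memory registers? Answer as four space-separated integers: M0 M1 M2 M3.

After op 1 (push 18): stack=[18] mem=[0,0,0,0]
After op 2 (dup): stack=[18,18] mem=[0,0,0,0]
After op 3 (swap): stack=[18,18] mem=[0,0,0,0]
After op 4 (pop): stack=[18] mem=[0,0,0,0]
After op 5 (pop): stack=[empty] mem=[0,0,0,0]
After op 6 (push 7): stack=[7] mem=[0,0,0,0]
After op 7 (pop): stack=[empty] mem=[0,0,0,0]
After op 8 (RCL M3): stack=[0] mem=[0,0,0,0]
After op 9 (push 18): stack=[0,18] mem=[0,0,0,0]
After op 10 (+): stack=[18] mem=[0,0,0,0]
After op 11 (dup): stack=[18,18] mem=[0,0,0,0]
After op 12 (dup): stack=[18,18,18] mem=[0,0,0,0]
After op 13 (push 19): stack=[18,18,18,19] mem=[0,0,0,0]
After op 14 (STO M3): stack=[18,18,18] mem=[0,0,0,19]
After op 15 (-): stack=[18,0] mem=[0,0,0,19]
After op 16 (push 16): stack=[18,0,16] mem=[0,0,0,19]
After op 17 (push 15): stack=[18,0,16,15] mem=[0,0,0,19]
After op 18 (STO M1): stack=[18,0,16] mem=[0,15,0,19]
After op 19 (push 16): stack=[18,0,16,16] mem=[0,15,0,19]
After op 20 (swap): stack=[18,0,16,16] mem=[0,15,0,19]
After op 21 (RCL M1): stack=[18,0,16,16,15] mem=[0,15,0,19]

Answer: 0 15 0 19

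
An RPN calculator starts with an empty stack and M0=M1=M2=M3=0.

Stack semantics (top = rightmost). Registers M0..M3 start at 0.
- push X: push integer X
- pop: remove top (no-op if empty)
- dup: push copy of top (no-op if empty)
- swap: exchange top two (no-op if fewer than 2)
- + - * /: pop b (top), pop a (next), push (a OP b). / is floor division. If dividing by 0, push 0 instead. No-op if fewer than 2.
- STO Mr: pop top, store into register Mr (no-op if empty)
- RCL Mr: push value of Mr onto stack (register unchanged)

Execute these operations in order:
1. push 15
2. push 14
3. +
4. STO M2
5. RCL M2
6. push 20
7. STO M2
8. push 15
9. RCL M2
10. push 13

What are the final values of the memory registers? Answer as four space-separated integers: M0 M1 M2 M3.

After op 1 (push 15): stack=[15] mem=[0,0,0,0]
After op 2 (push 14): stack=[15,14] mem=[0,0,0,0]
After op 3 (+): stack=[29] mem=[0,0,0,0]
After op 4 (STO M2): stack=[empty] mem=[0,0,29,0]
After op 5 (RCL M2): stack=[29] mem=[0,0,29,0]
After op 6 (push 20): stack=[29,20] mem=[0,0,29,0]
After op 7 (STO M2): stack=[29] mem=[0,0,20,0]
After op 8 (push 15): stack=[29,15] mem=[0,0,20,0]
After op 9 (RCL M2): stack=[29,15,20] mem=[0,0,20,0]
After op 10 (push 13): stack=[29,15,20,13] mem=[0,0,20,0]

Answer: 0 0 20 0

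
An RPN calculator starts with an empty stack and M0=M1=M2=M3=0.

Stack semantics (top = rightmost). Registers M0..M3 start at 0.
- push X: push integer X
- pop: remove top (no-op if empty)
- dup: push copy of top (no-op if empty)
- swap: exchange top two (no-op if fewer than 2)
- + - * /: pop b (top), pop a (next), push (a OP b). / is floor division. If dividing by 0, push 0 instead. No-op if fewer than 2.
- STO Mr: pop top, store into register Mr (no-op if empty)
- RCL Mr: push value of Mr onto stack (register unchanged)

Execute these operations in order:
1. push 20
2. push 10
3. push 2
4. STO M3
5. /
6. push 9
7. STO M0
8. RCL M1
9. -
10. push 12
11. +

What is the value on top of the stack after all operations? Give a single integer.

Answer: 14

Derivation:
After op 1 (push 20): stack=[20] mem=[0,0,0,0]
After op 2 (push 10): stack=[20,10] mem=[0,0,0,0]
After op 3 (push 2): stack=[20,10,2] mem=[0,0,0,0]
After op 4 (STO M3): stack=[20,10] mem=[0,0,0,2]
After op 5 (/): stack=[2] mem=[0,0,0,2]
After op 6 (push 9): stack=[2,9] mem=[0,0,0,2]
After op 7 (STO M0): stack=[2] mem=[9,0,0,2]
After op 8 (RCL M1): stack=[2,0] mem=[9,0,0,2]
After op 9 (-): stack=[2] mem=[9,0,0,2]
After op 10 (push 12): stack=[2,12] mem=[9,0,0,2]
After op 11 (+): stack=[14] mem=[9,0,0,2]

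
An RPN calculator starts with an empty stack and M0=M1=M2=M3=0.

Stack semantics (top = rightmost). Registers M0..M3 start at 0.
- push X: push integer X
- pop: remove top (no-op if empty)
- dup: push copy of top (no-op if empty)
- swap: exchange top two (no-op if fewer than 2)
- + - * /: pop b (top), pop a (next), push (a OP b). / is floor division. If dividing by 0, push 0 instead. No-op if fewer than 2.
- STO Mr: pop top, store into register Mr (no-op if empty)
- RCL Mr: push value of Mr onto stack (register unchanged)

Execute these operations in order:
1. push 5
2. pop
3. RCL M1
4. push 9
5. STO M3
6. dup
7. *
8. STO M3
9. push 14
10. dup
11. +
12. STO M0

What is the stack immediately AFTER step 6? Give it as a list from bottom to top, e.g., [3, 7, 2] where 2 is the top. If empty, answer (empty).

After op 1 (push 5): stack=[5] mem=[0,0,0,0]
After op 2 (pop): stack=[empty] mem=[0,0,0,0]
After op 3 (RCL M1): stack=[0] mem=[0,0,0,0]
After op 4 (push 9): stack=[0,9] mem=[0,0,0,0]
After op 5 (STO M3): stack=[0] mem=[0,0,0,9]
After op 6 (dup): stack=[0,0] mem=[0,0,0,9]

[0, 0]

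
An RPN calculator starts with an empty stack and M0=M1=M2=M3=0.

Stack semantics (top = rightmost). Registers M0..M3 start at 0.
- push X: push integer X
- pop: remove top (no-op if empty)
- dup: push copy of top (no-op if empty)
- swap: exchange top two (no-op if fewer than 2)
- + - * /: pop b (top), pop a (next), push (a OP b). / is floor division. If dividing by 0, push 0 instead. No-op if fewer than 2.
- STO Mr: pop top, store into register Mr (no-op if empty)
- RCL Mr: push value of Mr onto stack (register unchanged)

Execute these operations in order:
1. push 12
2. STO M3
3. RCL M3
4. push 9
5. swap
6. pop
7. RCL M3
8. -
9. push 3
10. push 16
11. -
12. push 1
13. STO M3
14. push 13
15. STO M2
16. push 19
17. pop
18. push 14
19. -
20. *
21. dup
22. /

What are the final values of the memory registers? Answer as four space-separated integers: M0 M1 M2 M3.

After op 1 (push 12): stack=[12] mem=[0,0,0,0]
After op 2 (STO M3): stack=[empty] mem=[0,0,0,12]
After op 3 (RCL M3): stack=[12] mem=[0,0,0,12]
After op 4 (push 9): stack=[12,9] mem=[0,0,0,12]
After op 5 (swap): stack=[9,12] mem=[0,0,0,12]
After op 6 (pop): stack=[9] mem=[0,0,0,12]
After op 7 (RCL M3): stack=[9,12] mem=[0,0,0,12]
After op 8 (-): stack=[-3] mem=[0,0,0,12]
After op 9 (push 3): stack=[-3,3] mem=[0,0,0,12]
After op 10 (push 16): stack=[-3,3,16] mem=[0,0,0,12]
After op 11 (-): stack=[-3,-13] mem=[0,0,0,12]
After op 12 (push 1): stack=[-3,-13,1] mem=[0,0,0,12]
After op 13 (STO M3): stack=[-3,-13] mem=[0,0,0,1]
After op 14 (push 13): stack=[-3,-13,13] mem=[0,0,0,1]
After op 15 (STO M2): stack=[-3,-13] mem=[0,0,13,1]
After op 16 (push 19): stack=[-3,-13,19] mem=[0,0,13,1]
After op 17 (pop): stack=[-3,-13] mem=[0,0,13,1]
After op 18 (push 14): stack=[-3,-13,14] mem=[0,0,13,1]
After op 19 (-): stack=[-3,-27] mem=[0,0,13,1]
After op 20 (*): stack=[81] mem=[0,0,13,1]
After op 21 (dup): stack=[81,81] mem=[0,0,13,1]
After op 22 (/): stack=[1] mem=[0,0,13,1]

Answer: 0 0 13 1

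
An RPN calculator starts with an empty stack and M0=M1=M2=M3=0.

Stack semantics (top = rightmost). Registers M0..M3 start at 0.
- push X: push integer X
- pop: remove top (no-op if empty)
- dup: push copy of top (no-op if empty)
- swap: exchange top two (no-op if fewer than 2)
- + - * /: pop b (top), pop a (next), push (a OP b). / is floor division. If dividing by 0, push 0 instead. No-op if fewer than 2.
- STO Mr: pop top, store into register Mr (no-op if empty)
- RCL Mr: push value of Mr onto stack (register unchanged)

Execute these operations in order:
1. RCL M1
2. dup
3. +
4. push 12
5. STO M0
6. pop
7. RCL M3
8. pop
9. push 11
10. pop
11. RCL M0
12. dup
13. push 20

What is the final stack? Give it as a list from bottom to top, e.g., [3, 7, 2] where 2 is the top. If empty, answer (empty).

After op 1 (RCL M1): stack=[0] mem=[0,0,0,0]
After op 2 (dup): stack=[0,0] mem=[0,0,0,0]
After op 3 (+): stack=[0] mem=[0,0,0,0]
After op 4 (push 12): stack=[0,12] mem=[0,0,0,0]
After op 5 (STO M0): stack=[0] mem=[12,0,0,0]
After op 6 (pop): stack=[empty] mem=[12,0,0,0]
After op 7 (RCL M3): stack=[0] mem=[12,0,0,0]
After op 8 (pop): stack=[empty] mem=[12,0,0,0]
After op 9 (push 11): stack=[11] mem=[12,0,0,0]
After op 10 (pop): stack=[empty] mem=[12,0,0,0]
After op 11 (RCL M0): stack=[12] mem=[12,0,0,0]
After op 12 (dup): stack=[12,12] mem=[12,0,0,0]
After op 13 (push 20): stack=[12,12,20] mem=[12,0,0,0]

Answer: [12, 12, 20]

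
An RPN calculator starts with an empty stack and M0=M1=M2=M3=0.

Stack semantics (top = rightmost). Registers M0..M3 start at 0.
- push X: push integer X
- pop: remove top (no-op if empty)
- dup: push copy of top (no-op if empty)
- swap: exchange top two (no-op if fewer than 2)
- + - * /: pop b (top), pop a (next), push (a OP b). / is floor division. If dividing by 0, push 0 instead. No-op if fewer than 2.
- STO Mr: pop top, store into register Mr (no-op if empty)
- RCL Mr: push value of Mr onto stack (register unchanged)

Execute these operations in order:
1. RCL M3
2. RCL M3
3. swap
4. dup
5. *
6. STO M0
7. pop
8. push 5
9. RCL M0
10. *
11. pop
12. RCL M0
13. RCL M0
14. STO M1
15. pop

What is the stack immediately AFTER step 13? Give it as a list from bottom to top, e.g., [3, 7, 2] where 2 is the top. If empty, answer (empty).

After op 1 (RCL M3): stack=[0] mem=[0,0,0,0]
After op 2 (RCL M3): stack=[0,0] mem=[0,0,0,0]
After op 3 (swap): stack=[0,0] mem=[0,0,0,0]
After op 4 (dup): stack=[0,0,0] mem=[0,0,0,0]
After op 5 (*): stack=[0,0] mem=[0,0,0,0]
After op 6 (STO M0): stack=[0] mem=[0,0,0,0]
After op 7 (pop): stack=[empty] mem=[0,0,0,0]
After op 8 (push 5): stack=[5] mem=[0,0,0,0]
After op 9 (RCL M0): stack=[5,0] mem=[0,0,0,0]
After op 10 (*): stack=[0] mem=[0,0,0,0]
After op 11 (pop): stack=[empty] mem=[0,0,0,0]
After op 12 (RCL M0): stack=[0] mem=[0,0,0,0]
After op 13 (RCL M0): stack=[0,0] mem=[0,0,0,0]

[0, 0]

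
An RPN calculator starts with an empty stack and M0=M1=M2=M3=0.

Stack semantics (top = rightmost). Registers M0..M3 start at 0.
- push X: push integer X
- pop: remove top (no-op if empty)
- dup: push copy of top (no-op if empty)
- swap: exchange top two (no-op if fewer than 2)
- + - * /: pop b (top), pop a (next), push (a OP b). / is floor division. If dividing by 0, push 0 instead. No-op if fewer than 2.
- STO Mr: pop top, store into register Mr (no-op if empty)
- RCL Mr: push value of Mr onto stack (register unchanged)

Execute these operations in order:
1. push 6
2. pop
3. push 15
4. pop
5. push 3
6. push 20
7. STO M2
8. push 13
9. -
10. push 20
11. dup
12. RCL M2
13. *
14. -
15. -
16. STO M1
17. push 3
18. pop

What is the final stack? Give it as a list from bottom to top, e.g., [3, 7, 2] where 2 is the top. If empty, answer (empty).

Answer: (empty)

Derivation:
After op 1 (push 6): stack=[6] mem=[0,0,0,0]
After op 2 (pop): stack=[empty] mem=[0,0,0,0]
After op 3 (push 15): stack=[15] mem=[0,0,0,0]
After op 4 (pop): stack=[empty] mem=[0,0,0,0]
After op 5 (push 3): stack=[3] mem=[0,0,0,0]
After op 6 (push 20): stack=[3,20] mem=[0,0,0,0]
After op 7 (STO M2): stack=[3] mem=[0,0,20,0]
After op 8 (push 13): stack=[3,13] mem=[0,0,20,0]
After op 9 (-): stack=[-10] mem=[0,0,20,0]
After op 10 (push 20): stack=[-10,20] mem=[0,0,20,0]
After op 11 (dup): stack=[-10,20,20] mem=[0,0,20,0]
After op 12 (RCL M2): stack=[-10,20,20,20] mem=[0,0,20,0]
After op 13 (*): stack=[-10,20,400] mem=[0,0,20,0]
After op 14 (-): stack=[-10,-380] mem=[0,0,20,0]
After op 15 (-): stack=[370] mem=[0,0,20,0]
After op 16 (STO M1): stack=[empty] mem=[0,370,20,0]
After op 17 (push 3): stack=[3] mem=[0,370,20,0]
After op 18 (pop): stack=[empty] mem=[0,370,20,0]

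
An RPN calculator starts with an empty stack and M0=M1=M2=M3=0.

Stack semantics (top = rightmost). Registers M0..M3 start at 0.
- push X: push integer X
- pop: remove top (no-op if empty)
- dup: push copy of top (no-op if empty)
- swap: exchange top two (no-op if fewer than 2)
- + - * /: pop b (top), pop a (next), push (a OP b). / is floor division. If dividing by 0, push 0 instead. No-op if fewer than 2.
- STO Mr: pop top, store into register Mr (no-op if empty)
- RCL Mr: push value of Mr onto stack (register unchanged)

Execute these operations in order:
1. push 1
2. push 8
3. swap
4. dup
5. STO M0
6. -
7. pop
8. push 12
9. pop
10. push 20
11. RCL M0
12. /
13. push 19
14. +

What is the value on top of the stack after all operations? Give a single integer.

Answer: 39

Derivation:
After op 1 (push 1): stack=[1] mem=[0,0,0,0]
After op 2 (push 8): stack=[1,8] mem=[0,0,0,0]
After op 3 (swap): stack=[8,1] mem=[0,0,0,0]
After op 4 (dup): stack=[8,1,1] mem=[0,0,0,0]
After op 5 (STO M0): stack=[8,1] mem=[1,0,0,0]
After op 6 (-): stack=[7] mem=[1,0,0,0]
After op 7 (pop): stack=[empty] mem=[1,0,0,0]
After op 8 (push 12): stack=[12] mem=[1,0,0,0]
After op 9 (pop): stack=[empty] mem=[1,0,0,0]
After op 10 (push 20): stack=[20] mem=[1,0,0,0]
After op 11 (RCL M0): stack=[20,1] mem=[1,0,0,0]
After op 12 (/): stack=[20] mem=[1,0,0,0]
After op 13 (push 19): stack=[20,19] mem=[1,0,0,0]
After op 14 (+): stack=[39] mem=[1,0,0,0]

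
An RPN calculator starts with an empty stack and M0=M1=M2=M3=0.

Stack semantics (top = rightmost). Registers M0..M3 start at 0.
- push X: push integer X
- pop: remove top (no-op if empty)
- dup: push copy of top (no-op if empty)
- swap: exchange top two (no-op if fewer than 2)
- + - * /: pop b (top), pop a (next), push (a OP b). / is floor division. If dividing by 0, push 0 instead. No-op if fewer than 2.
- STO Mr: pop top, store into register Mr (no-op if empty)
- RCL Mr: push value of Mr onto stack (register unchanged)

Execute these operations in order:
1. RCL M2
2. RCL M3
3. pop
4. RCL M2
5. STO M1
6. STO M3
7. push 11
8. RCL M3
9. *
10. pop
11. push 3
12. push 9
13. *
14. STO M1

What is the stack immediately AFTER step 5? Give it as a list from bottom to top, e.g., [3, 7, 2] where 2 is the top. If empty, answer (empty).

After op 1 (RCL M2): stack=[0] mem=[0,0,0,0]
After op 2 (RCL M3): stack=[0,0] mem=[0,0,0,0]
After op 3 (pop): stack=[0] mem=[0,0,0,0]
After op 4 (RCL M2): stack=[0,0] mem=[0,0,0,0]
After op 5 (STO M1): stack=[0] mem=[0,0,0,0]

[0]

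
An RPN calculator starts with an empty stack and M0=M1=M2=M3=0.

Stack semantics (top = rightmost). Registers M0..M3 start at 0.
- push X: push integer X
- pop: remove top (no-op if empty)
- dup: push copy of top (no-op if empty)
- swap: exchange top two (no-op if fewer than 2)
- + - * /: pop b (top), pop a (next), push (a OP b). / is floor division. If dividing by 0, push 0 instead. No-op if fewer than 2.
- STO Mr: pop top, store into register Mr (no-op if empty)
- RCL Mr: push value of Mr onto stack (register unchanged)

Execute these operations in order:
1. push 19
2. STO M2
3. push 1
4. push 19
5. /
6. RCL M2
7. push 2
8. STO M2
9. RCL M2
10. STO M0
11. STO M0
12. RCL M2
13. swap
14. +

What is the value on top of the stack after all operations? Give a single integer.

After op 1 (push 19): stack=[19] mem=[0,0,0,0]
After op 2 (STO M2): stack=[empty] mem=[0,0,19,0]
After op 3 (push 1): stack=[1] mem=[0,0,19,0]
After op 4 (push 19): stack=[1,19] mem=[0,0,19,0]
After op 5 (/): stack=[0] mem=[0,0,19,0]
After op 6 (RCL M2): stack=[0,19] mem=[0,0,19,0]
After op 7 (push 2): stack=[0,19,2] mem=[0,0,19,0]
After op 8 (STO M2): stack=[0,19] mem=[0,0,2,0]
After op 9 (RCL M2): stack=[0,19,2] mem=[0,0,2,0]
After op 10 (STO M0): stack=[0,19] mem=[2,0,2,0]
After op 11 (STO M0): stack=[0] mem=[19,0,2,0]
After op 12 (RCL M2): stack=[0,2] mem=[19,0,2,0]
After op 13 (swap): stack=[2,0] mem=[19,0,2,0]
After op 14 (+): stack=[2] mem=[19,0,2,0]

Answer: 2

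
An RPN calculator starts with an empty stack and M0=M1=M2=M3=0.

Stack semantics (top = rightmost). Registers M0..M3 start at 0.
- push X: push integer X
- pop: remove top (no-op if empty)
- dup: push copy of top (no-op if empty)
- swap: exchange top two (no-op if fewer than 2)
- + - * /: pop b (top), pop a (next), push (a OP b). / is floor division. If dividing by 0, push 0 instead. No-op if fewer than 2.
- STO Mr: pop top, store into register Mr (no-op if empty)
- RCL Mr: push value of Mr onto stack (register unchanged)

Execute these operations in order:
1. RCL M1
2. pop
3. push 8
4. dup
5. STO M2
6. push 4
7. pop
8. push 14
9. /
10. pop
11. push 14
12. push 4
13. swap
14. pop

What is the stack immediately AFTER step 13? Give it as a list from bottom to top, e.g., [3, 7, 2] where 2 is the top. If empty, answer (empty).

After op 1 (RCL M1): stack=[0] mem=[0,0,0,0]
After op 2 (pop): stack=[empty] mem=[0,0,0,0]
After op 3 (push 8): stack=[8] mem=[0,0,0,0]
After op 4 (dup): stack=[8,8] mem=[0,0,0,0]
After op 5 (STO M2): stack=[8] mem=[0,0,8,0]
After op 6 (push 4): stack=[8,4] mem=[0,0,8,0]
After op 7 (pop): stack=[8] mem=[0,0,8,0]
After op 8 (push 14): stack=[8,14] mem=[0,0,8,0]
After op 9 (/): stack=[0] mem=[0,0,8,0]
After op 10 (pop): stack=[empty] mem=[0,0,8,0]
After op 11 (push 14): stack=[14] mem=[0,0,8,0]
After op 12 (push 4): stack=[14,4] mem=[0,0,8,0]
After op 13 (swap): stack=[4,14] mem=[0,0,8,0]

[4, 14]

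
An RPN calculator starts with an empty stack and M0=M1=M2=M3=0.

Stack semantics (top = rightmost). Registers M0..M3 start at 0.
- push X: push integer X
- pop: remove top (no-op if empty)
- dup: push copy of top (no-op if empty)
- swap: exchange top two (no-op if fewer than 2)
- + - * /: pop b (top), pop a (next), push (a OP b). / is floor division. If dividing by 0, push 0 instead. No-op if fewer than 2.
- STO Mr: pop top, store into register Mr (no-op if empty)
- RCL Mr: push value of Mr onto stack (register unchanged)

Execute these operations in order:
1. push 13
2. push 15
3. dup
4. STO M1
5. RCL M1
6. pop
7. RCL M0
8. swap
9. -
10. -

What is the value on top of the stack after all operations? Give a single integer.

Answer: 28

Derivation:
After op 1 (push 13): stack=[13] mem=[0,0,0,0]
After op 2 (push 15): stack=[13,15] mem=[0,0,0,0]
After op 3 (dup): stack=[13,15,15] mem=[0,0,0,0]
After op 4 (STO M1): stack=[13,15] mem=[0,15,0,0]
After op 5 (RCL M1): stack=[13,15,15] mem=[0,15,0,0]
After op 6 (pop): stack=[13,15] mem=[0,15,0,0]
After op 7 (RCL M0): stack=[13,15,0] mem=[0,15,0,0]
After op 8 (swap): stack=[13,0,15] mem=[0,15,0,0]
After op 9 (-): stack=[13,-15] mem=[0,15,0,0]
After op 10 (-): stack=[28] mem=[0,15,0,0]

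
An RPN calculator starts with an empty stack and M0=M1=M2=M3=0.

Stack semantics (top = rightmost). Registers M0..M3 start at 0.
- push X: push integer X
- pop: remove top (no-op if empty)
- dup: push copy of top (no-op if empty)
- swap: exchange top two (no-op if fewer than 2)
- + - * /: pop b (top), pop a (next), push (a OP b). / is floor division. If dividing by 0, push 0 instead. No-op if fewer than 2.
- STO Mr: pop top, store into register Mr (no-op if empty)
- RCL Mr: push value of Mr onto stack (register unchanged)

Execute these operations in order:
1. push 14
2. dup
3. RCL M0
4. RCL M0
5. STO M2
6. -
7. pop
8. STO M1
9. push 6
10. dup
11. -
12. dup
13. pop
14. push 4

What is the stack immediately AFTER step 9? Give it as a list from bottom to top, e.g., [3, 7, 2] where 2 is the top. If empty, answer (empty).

After op 1 (push 14): stack=[14] mem=[0,0,0,0]
After op 2 (dup): stack=[14,14] mem=[0,0,0,0]
After op 3 (RCL M0): stack=[14,14,0] mem=[0,0,0,0]
After op 4 (RCL M0): stack=[14,14,0,0] mem=[0,0,0,0]
After op 5 (STO M2): stack=[14,14,0] mem=[0,0,0,0]
After op 6 (-): stack=[14,14] mem=[0,0,0,0]
After op 7 (pop): stack=[14] mem=[0,0,0,0]
After op 8 (STO M1): stack=[empty] mem=[0,14,0,0]
After op 9 (push 6): stack=[6] mem=[0,14,0,0]

[6]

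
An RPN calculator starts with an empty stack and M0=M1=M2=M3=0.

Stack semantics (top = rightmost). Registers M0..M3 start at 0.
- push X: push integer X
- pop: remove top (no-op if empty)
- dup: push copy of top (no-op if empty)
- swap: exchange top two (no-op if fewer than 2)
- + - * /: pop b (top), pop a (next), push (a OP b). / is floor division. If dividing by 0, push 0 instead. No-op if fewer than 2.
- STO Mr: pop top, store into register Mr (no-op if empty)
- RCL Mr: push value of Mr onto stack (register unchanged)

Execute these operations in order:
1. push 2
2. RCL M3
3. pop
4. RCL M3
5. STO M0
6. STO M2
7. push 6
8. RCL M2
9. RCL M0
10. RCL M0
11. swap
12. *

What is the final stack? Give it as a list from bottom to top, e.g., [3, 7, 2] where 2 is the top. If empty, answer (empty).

After op 1 (push 2): stack=[2] mem=[0,0,0,0]
After op 2 (RCL M3): stack=[2,0] mem=[0,0,0,0]
After op 3 (pop): stack=[2] mem=[0,0,0,0]
After op 4 (RCL M3): stack=[2,0] mem=[0,0,0,0]
After op 5 (STO M0): stack=[2] mem=[0,0,0,0]
After op 6 (STO M2): stack=[empty] mem=[0,0,2,0]
After op 7 (push 6): stack=[6] mem=[0,0,2,0]
After op 8 (RCL M2): stack=[6,2] mem=[0,0,2,0]
After op 9 (RCL M0): stack=[6,2,0] mem=[0,0,2,0]
After op 10 (RCL M0): stack=[6,2,0,0] mem=[0,0,2,0]
After op 11 (swap): stack=[6,2,0,0] mem=[0,0,2,0]
After op 12 (*): stack=[6,2,0] mem=[0,0,2,0]

Answer: [6, 2, 0]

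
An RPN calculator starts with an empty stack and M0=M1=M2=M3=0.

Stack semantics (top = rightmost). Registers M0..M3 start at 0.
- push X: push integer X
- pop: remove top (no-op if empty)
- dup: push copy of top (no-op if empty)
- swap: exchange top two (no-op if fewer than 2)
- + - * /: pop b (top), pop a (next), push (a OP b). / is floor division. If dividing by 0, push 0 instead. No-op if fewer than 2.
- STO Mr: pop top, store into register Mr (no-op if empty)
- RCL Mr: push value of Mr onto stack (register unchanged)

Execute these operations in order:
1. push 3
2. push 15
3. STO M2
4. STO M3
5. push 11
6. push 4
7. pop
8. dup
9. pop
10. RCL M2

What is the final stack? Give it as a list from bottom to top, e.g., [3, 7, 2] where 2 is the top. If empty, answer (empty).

After op 1 (push 3): stack=[3] mem=[0,0,0,0]
After op 2 (push 15): stack=[3,15] mem=[0,0,0,0]
After op 3 (STO M2): stack=[3] mem=[0,0,15,0]
After op 4 (STO M3): stack=[empty] mem=[0,0,15,3]
After op 5 (push 11): stack=[11] mem=[0,0,15,3]
After op 6 (push 4): stack=[11,4] mem=[0,0,15,3]
After op 7 (pop): stack=[11] mem=[0,0,15,3]
After op 8 (dup): stack=[11,11] mem=[0,0,15,3]
After op 9 (pop): stack=[11] mem=[0,0,15,3]
After op 10 (RCL M2): stack=[11,15] mem=[0,0,15,3]

Answer: [11, 15]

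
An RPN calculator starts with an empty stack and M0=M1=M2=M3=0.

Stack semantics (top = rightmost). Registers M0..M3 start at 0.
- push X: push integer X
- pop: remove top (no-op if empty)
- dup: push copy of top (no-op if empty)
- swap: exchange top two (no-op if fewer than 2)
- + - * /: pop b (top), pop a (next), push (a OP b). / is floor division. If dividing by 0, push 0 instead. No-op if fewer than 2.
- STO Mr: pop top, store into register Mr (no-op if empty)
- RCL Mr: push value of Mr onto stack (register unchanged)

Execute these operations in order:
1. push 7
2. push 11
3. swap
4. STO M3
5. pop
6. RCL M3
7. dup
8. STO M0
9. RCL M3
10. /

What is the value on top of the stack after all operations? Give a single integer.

After op 1 (push 7): stack=[7] mem=[0,0,0,0]
After op 2 (push 11): stack=[7,11] mem=[0,0,0,0]
After op 3 (swap): stack=[11,7] mem=[0,0,0,0]
After op 4 (STO M3): stack=[11] mem=[0,0,0,7]
After op 5 (pop): stack=[empty] mem=[0,0,0,7]
After op 6 (RCL M3): stack=[7] mem=[0,0,0,7]
After op 7 (dup): stack=[7,7] mem=[0,0,0,7]
After op 8 (STO M0): stack=[7] mem=[7,0,0,7]
After op 9 (RCL M3): stack=[7,7] mem=[7,0,0,7]
After op 10 (/): stack=[1] mem=[7,0,0,7]

Answer: 1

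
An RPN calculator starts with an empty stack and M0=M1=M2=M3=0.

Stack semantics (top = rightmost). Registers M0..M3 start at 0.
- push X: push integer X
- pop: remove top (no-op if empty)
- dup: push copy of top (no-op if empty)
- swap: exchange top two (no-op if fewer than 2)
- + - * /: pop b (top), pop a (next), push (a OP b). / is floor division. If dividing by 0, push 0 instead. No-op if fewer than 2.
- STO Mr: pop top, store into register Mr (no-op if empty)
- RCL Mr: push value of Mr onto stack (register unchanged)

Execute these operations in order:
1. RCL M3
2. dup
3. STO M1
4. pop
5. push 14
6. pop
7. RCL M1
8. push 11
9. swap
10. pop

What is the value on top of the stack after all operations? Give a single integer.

After op 1 (RCL M3): stack=[0] mem=[0,0,0,0]
After op 2 (dup): stack=[0,0] mem=[0,0,0,0]
After op 3 (STO M1): stack=[0] mem=[0,0,0,0]
After op 4 (pop): stack=[empty] mem=[0,0,0,0]
After op 5 (push 14): stack=[14] mem=[0,0,0,0]
After op 6 (pop): stack=[empty] mem=[0,0,0,0]
After op 7 (RCL M1): stack=[0] mem=[0,0,0,0]
After op 8 (push 11): stack=[0,11] mem=[0,0,0,0]
After op 9 (swap): stack=[11,0] mem=[0,0,0,0]
After op 10 (pop): stack=[11] mem=[0,0,0,0]

Answer: 11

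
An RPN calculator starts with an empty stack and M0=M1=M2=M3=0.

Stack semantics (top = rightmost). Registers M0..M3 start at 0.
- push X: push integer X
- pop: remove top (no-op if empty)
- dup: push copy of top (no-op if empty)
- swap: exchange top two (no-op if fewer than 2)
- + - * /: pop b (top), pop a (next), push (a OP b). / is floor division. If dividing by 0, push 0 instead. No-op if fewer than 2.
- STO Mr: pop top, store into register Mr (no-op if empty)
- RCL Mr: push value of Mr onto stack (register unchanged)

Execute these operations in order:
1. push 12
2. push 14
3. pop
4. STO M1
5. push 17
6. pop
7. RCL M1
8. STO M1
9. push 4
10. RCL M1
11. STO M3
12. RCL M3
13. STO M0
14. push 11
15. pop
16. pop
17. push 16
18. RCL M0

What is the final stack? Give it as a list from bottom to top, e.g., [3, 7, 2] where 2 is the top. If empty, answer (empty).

After op 1 (push 12): stack=[12] mem=[0,0,0,0]
After op 2 (push 14): stack=[12,14] mem=[0,0,0,0]
After op 3 (pop): stack=[12] mem=[0,0,0,0]
After op 4 (STO M1): stack=[empty] mem=[0,12,0,0]
After op 5 (push 17): stack=[17] mem=[0,12,0,0]
After op 6 (pop): stack=[empty] mem=[0,12,0,0]
After op 7 (RCL M1): stack=[12] mem=[0,12,0,0]
After op 8 (STO M1): stack=[empty] mem=[0,12,0,0]
After op 9 (push 4): stack=[4] mem=[0,12,0,0]
After op 10 (RCL M1): stack=[4,12] mem=[0,12,0,0]
After op 11 (STO M3): stack=[4] mem=[0,12,0,12]
After op 12 (RCL M3): stack=[4,12] mem=[0,12,0,12]
After op 13 (STO M0): stack=[4] mem=[12,12,0,12]
After op 14 (push 11): stack=[4,11] mem=[12,12,0,12]
After op 15 (pop): stack=[4] mem=[12,12,0,12]
After op 16 (pop): stack=[empty] mem=[12,12,0,12]
After op 17 (push 16): stack=[16] mem=[12,12,0,12]
After op 18 (RCL M0): stack=[16,12] mem=[12,12,0,12]

Answer: [16, 12]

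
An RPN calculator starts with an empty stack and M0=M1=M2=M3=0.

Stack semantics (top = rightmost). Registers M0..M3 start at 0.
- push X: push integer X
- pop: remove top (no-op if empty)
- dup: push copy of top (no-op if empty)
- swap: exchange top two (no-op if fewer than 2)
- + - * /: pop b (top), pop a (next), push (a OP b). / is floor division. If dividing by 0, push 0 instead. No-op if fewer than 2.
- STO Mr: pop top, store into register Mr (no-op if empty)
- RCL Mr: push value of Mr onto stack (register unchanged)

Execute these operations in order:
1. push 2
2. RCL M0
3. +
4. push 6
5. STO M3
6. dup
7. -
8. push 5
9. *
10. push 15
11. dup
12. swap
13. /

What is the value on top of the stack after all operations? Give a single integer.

After op 1 (push 2): stack=[2] mem=[0,0,0,0]
After op 2 (RCL M0): stack=[2,0] mem=[0,0,0,0]
After op 3 (+): stack=[2] mem=[0,0,0,0]
After op 4 (push 6): stack=[2,6] mem=[0,0,0,0]
After op 5 (STO M3): stack=[2] mem=[0,0,0,6]
After op 6 (dup): stack=[2,2] mem=[0,0,0,6]
After op 7 (-): stack=[0] mem=[0,0,0,6]
After op 8 (push 5): stack=[0,5] mem=[0,0,0,6]
After op 9 (*): stack=[0] mem=[0,0,0,6]
After op 10 (push 15): stack=[0,15] mem=[0,0,0,6]
After op 11 (dup): stack=[0,15,15] mem=[0,0,0,6]
After op 12 (swap): stack=[0,15,15] mem=[0,0,0,6]
After op 13 (/): stack=[0,1] mem=[0,0,0,6]

Answer: 1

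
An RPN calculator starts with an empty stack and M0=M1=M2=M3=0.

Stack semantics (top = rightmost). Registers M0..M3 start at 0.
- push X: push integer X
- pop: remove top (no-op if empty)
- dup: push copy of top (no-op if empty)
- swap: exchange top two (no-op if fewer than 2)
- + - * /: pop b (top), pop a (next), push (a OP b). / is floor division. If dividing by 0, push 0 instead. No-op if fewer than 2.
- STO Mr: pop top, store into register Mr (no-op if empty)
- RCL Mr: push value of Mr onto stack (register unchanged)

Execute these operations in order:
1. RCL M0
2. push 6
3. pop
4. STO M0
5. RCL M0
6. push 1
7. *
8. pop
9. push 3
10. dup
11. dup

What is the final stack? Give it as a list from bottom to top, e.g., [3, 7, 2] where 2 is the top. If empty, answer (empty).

Answer: [3, 3, 3]

Derivation:
After op 1 (RCL M0): stack=[0] mem=[0,0,0,0]
After op 2 (push 6): stack=[0,6] mem=[0,0,0,0]
After op 3 (pop): stack=[0] mem=[0,0,0,0]
After op 4 (STO M0): stack=[empty] mem=[0,0,0,0]
After op 5 (RCL M0): stack=[0] mem=[0,0,0,0]
After op 6 (push 1): stack=[0,1] mem=[0,0,0,0]
After op 7 (*): stack=[0] mem=[0,0,0,0]
After op 8 (pop): stack=[empty] mem=[0,0,0,0]
After op 9 (push 3): stack=[3] mem=[0,0,0,0]
After op 10 (dup): stack=[3,3] mem=[0,0,0,0]
After op 11 (dup): stack=[3,3,3] mem=[0,0,0,0]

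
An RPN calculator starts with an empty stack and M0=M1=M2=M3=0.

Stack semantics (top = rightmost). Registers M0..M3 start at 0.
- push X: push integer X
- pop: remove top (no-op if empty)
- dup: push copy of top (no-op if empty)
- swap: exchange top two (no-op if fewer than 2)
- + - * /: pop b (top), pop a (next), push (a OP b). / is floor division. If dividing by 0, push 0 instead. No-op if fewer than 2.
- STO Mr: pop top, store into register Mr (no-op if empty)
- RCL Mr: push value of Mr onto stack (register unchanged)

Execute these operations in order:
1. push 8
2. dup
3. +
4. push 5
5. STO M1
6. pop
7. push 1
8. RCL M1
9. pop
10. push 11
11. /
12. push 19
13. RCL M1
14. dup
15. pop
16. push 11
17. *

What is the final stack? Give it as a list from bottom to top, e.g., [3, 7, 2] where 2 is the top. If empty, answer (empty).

After op 1 (push 8): stack=[8] mem=[0,0,0,0]
After op 2 (dup): stack=[8,8] mem=[0,0,0,0]
After op 3 (+): stack=[16] mem=[0,0,0,0]
After op 4 (push 5): stack=[16,5] mem=[0,0,0,0]
After op 5 (STO M1): stack=[16] mem=[0,5,0,0]
After op 6 (pop): stack=[empty] mem=[0,5,0,0]
After op 7 (push 1): stack=[1] mem=[0,5,0,0]
After op 8 (RCL M1): stack=[1,5] mem=[0,5,0,0]
After op 9 (pop): stack=[1] mem=[0,5,0,0]
After op 10 (push 11): stack=[1,11] mem=[0,5,0,0]
After op 11 (/): stack=[0] mem=[0,5,0,0]
After op 12 (push 19): stack=[0,19] mem=[0,5,0,0]
After op 13 (RCL M1): stack=[0,19,5] mem=[0,5,0,0]
After op 14 (dup): stack=[0,19,5,5] mem=[0,5,0,0]
After op 15 (pop): stack=[0,19,5] mem=[0,5,0,0]
After op 16 (push 11): stack=[0,19,5,11] mem=[0,5,0,0]
After op 17 (*): stack=[0,19,55] mem=[0,5,0,0]

Answer: [0, 19, 55]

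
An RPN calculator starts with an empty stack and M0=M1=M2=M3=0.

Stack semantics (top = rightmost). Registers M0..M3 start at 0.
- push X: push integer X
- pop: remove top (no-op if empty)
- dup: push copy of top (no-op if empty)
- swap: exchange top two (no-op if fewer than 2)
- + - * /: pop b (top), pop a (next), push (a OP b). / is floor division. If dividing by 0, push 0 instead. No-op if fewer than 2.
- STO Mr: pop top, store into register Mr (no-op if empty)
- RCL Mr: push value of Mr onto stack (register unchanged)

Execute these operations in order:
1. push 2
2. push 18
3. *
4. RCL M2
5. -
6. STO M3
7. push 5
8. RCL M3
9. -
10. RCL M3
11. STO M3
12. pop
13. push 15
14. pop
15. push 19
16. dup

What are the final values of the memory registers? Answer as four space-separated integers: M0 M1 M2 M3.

After op 1 (push 2): stack=[2] mem=[0,0,0,0]
After op 2 (push 18): stack=[2,18] mem=[0,0,0,0]
After op 3 (*): stack=[36] mem=[0,0,0,0]
After op 4 (RCL M2): stack=[36,0] mem=[0,0,0,0]
After op 5 (-): stack=[36] mem=[0,0,0,0]
After op 6 (STO M3): stack=[empty] mem=[0,0,0,36]
After op 7 (push 5): stack=[5] mem=[0,0,0,36]
After op 8 (RCL M3): stack=[5,36] mem=[0,0,0,36]
After op 9 (-): stack=[-31] mem=[0,0,0,36]
After op 10 (RCL M3): stack=[-31,36] mem=[0,0,0,36]
After op 11 (STO M3): stack=[-31] mem=[0,0,0,36]
After op 12 (pop): stack=[empty] mem=[0,0,0,36]
After op 13 (push 15): stack=[15] mem=[0,0,0,36]
After op 14 (pop): stack=[empty] mem=[0,0,0,36]
After op 15 (push 19): stack=[19] mem=[0,0,0,36]
After op 16 (dup): stack=[19,19] mem=[0,0,0,36]

Answer: 0 0 0 36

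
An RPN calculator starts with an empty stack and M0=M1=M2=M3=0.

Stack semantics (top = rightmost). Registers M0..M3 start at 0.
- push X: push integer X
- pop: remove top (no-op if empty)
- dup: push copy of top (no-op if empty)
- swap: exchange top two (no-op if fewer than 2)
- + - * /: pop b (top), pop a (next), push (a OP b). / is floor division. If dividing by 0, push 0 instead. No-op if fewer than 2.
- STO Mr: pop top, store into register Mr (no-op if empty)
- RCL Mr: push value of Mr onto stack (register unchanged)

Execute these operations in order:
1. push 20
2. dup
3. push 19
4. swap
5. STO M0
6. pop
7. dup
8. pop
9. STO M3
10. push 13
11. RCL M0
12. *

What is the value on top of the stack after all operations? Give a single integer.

Answer: 260

Derivation:
After op 1 (push 20): stack=[20] mem=[0,0,0,0]
After op 2 (dup): stack=[20,20] mem=[0,0,0,0]
After op 3 (push 19): stack=[20,20,19] mem=[0,0,0,0]
After op 4 (swap): stack=[20,19,20] mem=[0,0,0,0]
After op 5 (STO M0): stack=[20,19] mem=[20,0,0,0]
After op 6 (pop): stack=[20] mem=[20,0,0,0]
After op 7 (dup): stack=[20,20] mem=[20,0,0,0]
After op 8 (pop): stack=[20] mem=[20,0,0,0]
After op 9 (STO M3): stack=[empty] mem=[20,0,0,20]
After op 10 (push 13): stack=[13] mem=[20,0,0,20]
After op 11 (RCL M0): stack=[13,20] mem=[20,0,0,20]
After op 12 (*): stack=[260] mem=[20,0,0,20]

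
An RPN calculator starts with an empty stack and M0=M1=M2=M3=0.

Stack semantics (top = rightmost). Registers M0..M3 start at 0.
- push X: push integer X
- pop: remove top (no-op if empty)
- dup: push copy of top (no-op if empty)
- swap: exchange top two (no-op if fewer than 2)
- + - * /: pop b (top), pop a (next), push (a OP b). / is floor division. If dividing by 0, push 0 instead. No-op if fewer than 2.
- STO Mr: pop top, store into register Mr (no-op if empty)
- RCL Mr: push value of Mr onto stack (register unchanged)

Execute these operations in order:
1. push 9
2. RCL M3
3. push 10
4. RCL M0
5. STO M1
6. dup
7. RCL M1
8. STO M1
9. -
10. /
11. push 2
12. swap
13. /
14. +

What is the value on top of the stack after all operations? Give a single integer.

Answer: 9

Derivation:
After op 1 (push 9): stack=[9] mem=[0,0,0,0]
After op 2 (RCL M3): stack=[9,0] mem=[0,0,0,0]
After op 3 (push 10): stack=[9,0,10] mem=[0,0,0,0]
After op 4 (RCL M0): stack=[9,0,10,0] mem=[0,0,0,0]
After op 5 (STO M1): stack=[9,0,10] mem=[0,0,0,0]
After op 6 (dup): stack=[9,0,10,10] mem=[0,0,0,0]
After op 7 (RCL M1): stack=[9,0,10,10,0] mem=[0,0,0,0]
After op 8 (STO M1): stack=[9,0,10,10] mem=[0,0,0,0]
After op 9 (-): stack=[9,0,0] mem=[0,0,0,0]
After op 10 (/): stack=[9,0] mem=[0,0,0,0]
After op 11 (push 2): stack=[9,0,2] mem=[0,0,0,0]
After op 12 (swap): stack=[9,2,0] mem=[0,0,0,0]
After op 13 (/): stack=[9,0] mem=[0,0,0,0]
After op 14 (+): stack=[9] mem=[0,0,0,0]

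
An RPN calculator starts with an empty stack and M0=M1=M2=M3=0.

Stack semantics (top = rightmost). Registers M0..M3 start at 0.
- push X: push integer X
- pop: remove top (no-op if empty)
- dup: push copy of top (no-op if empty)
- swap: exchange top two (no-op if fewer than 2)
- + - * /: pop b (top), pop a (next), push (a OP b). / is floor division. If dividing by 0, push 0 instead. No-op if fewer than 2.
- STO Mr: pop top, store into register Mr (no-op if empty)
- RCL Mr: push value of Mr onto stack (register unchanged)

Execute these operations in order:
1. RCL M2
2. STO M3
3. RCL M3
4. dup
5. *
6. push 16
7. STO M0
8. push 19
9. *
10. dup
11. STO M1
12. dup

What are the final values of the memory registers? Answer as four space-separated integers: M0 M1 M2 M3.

Answer: 16 0 0 0

Derivation:
After op 1 (RCL M2): stack=[0] mem=[0,0,0,0]
After op 2 (STO M3): stack=[empty] mem=[0,0,0,0]
After op 3 (RCL M3): stack=[0] mem=[0,0,0,0]
After op 4 (dup): stack=[0,0] mem=[0,0,0,0]
After op 5 (*): stack=[0] mem=[0,0,0,0]
After op 6 (push 16): stack=[0,16] mem=[0,0,0,0]
After op 7 (STO M0): stack=[0] mem=[16,0,0,0]
After op 8 (push 19): stack=[0,19] mem=[16,0,0,0]
After op 9 (*): stack=[0] mem=[16,0,0,0]
After op 10 (dup): stack=[0,0] mem=[16,0,0,0]
After op 11 (STO M1): stack=[0] mem=[16,0,0,0]
After op 12 (dup): stack=[0,0] mem=[16,0,0,0]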